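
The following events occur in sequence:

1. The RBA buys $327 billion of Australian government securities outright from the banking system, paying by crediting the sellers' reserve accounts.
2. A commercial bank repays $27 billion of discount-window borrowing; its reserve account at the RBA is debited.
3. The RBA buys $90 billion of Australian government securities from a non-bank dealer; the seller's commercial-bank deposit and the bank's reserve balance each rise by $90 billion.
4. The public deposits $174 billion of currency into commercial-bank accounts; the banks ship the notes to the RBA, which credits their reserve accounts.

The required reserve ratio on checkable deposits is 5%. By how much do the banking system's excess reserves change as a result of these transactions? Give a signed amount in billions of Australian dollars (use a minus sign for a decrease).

OMO purchase (from banks) $327 billion: reserves +$327B, deposits 0.
Discount-window repayment $27 billion: reserves −$27B, deposits 0.
Asset purchase (from non-banks) $90 billion: reserves +$90B, deposits +$90B.
Currency deposit $174 billion: reserves +$174B, deposits +$174B.
Totals: Δreserves = +$564B, Δdeposits = +$264B.
Δrequired reserves = 5% × +$264B = +$13.2B.
Δexcess reserves = Δreserves − Δrequired = +$564B − (+$13.2B) = +$550.8 billion.

+$550.8 billion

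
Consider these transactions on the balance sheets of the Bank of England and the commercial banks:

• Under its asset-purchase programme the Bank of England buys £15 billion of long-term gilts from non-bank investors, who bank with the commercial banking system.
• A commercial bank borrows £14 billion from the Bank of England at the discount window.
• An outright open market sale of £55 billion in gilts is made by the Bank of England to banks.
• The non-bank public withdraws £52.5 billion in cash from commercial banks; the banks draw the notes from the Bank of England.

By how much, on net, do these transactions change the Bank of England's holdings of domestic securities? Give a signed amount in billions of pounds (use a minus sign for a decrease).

-£40 billion

Bank of England balance sheet:
  Assets:      Securities −£40B, Loans to banks +£14B
  Liabilities: Bank reserves −£78.5B, Currency in circulation +£52.5B
So the change in the Bank of England's holdings of domestic securities is -£40 billion.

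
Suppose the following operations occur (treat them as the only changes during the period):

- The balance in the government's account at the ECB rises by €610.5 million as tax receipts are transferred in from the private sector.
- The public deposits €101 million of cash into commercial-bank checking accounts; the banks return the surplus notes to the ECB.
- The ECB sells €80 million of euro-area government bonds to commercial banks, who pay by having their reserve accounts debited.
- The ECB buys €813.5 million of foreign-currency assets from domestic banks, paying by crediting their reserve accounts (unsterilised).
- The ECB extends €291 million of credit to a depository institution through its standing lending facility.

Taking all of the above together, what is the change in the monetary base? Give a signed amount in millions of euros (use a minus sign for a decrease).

ECB balance sheet:
  Assets:      Securities −€80M, Loans to banks +€291M, Foreign assets +€813.5M
  Liabilities: Bank reserves +€515M, Currency in circulation −€101M, Government deposits +€610.5M
Commercial banking system:
  Assets:      Reserves at CB +€515M, Securities +€80M, Foreign assets −€813.5M
  Liabilities: Checkable deposits −€509.5M, Borrowings from CB +€291M
Monetary base = currency + reserves: −€101M + (+€515M) = +€414 million.

+€414 million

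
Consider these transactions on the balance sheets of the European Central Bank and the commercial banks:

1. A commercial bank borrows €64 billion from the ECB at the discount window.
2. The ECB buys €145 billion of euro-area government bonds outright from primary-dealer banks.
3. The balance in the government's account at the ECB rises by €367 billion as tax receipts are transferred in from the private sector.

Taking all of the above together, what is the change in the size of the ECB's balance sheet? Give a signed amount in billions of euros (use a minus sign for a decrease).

Discount-window loan €64 billion: an ECB asset is acquired → +€64B.
OMO purchase (from banks) €145 billion: an ECB asset is acquired → +€145B.
Government account inflow €367 billion: only the composition of liabilities changes → 0.
Net: 64 + 145 + 0 = +€209 billion.

+€209 billion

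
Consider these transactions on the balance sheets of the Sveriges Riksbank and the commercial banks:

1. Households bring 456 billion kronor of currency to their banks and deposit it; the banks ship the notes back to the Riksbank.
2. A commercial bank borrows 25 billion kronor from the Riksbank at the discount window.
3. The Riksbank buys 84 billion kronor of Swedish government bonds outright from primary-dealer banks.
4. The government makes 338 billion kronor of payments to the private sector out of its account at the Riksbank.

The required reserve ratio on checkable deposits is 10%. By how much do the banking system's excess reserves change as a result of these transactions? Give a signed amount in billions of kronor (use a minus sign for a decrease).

+823.6 billion

Currency deposit 456 billion kronor: reserves +456B, deposits +456B.
Discount-window loan 25 billion kronor: reserves +25B, deposits 0.
OMO purchase (from banks) 84 billion kronor: reserves +84B, deposits 0.
Government spending 338 billion kronor: reserves +338B, deposits +338B.
Totals: Δreserves = +903B, Δdeposits = +794B.
Δrequired reserves = 10% × +794B = +79.4B.
Δexcess reserves = Δreserves − Δrequired = +903B − (+79.4B) = +823.6 billion.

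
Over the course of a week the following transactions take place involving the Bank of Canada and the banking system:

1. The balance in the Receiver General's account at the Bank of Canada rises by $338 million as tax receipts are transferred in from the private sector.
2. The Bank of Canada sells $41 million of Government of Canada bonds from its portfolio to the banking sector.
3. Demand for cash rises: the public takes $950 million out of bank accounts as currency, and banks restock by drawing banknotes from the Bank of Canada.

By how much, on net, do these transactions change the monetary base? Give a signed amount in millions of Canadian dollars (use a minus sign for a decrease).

Bank of Canada balance sheet:
  Assets:      Securities −$41M
  Liabilities: Bank reserves −$1329M, Currency in circulation +$950M, Government deposits +$338M
Monetary base = currency + reserves: +$950M + (−$1329M) = -$379 million.

-$379 million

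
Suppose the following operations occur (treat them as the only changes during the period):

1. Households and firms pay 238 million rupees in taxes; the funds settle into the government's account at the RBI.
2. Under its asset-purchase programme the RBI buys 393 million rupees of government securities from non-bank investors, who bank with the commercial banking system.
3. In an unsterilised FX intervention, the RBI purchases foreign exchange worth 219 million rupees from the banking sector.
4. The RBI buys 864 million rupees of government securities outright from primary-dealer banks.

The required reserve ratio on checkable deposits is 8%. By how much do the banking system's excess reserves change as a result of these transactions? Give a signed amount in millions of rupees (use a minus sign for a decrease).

Government account inflow 238 million rupees: reserves −238M, deposits −238M.
Asset purchase (from non-banks) 393 million rupees: reserves +393M, deposits +393M.
FX purchase 219 million rupees: reserves +219M, deposits 0.
OMO purchase (from banks) 864 million rupees: reserves +864M, deposits 0.
Totals: Δreserves = +1238M, Δdeposits = +155M.
Δrequired reserves = 8% × +155M = +12.4M.
Δexcess reserves = Δreserves − Δrequired = +1238M − (+12.4M) = +1225.6 million.

+1225.6 million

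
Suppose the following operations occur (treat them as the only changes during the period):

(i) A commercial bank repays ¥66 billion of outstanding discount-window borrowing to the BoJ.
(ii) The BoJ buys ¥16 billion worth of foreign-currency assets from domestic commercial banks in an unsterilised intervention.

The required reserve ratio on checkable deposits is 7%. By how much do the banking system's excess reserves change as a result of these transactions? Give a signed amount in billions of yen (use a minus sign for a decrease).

Discount-window repayment ¥66 billion: reserves −¥66B, deposits 0.
FX purchase ¥16 billion: reserves +¥16B, deposits 0.
Totals: Δreserves = −¥50B, Δdeposits = 0.
Δrequired reserves = 7% × 0 = 0.
Δexcess reserves = Δreserves − Δrequired = −¥50B − (0) = -¥50 billion.

-¥50 billion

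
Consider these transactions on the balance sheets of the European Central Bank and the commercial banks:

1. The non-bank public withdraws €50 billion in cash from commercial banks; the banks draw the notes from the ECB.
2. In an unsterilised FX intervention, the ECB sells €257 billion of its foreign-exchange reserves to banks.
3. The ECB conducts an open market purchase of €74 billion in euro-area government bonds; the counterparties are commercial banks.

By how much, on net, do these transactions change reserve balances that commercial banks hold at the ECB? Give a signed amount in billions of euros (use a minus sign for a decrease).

-€233 billion

Currency withdrawal €50 billion: banks swap reserves for currency → −€50B.
FX sale €257 billion: the buying banks pay out of their reserve balances → −€257B.
OMO purchase (from banks) €74 billion: the ECB pays by crediting reserve accounts → +€74B.
Net: −50 − 257 + 74 = -€233 billion.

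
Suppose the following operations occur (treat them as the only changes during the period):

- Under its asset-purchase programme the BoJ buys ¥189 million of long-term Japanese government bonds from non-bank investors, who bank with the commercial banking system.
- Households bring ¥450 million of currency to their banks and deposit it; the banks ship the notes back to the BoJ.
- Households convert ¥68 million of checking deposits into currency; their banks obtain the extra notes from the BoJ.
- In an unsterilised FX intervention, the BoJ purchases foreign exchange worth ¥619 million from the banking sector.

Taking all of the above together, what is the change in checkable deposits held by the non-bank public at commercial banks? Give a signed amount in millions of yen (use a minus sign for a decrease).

+¥571 million

Asset purchase (from non-banks) ¥189 million: non-bank counterparties' bank balances rise → +¥189M.
Currency deposit ¥450 million: non-bank counterparties' bank balances rise → +¥450M.
Currency withdrawal ¥68 million: non-bank counterparties' bank balances fall → −¥68M.
FX purchase ¥619 million: the counterparty is a bank, so public deposits are unchanged → 0.
Net: 189 + 450 − 68 + 0 = +¥571 million.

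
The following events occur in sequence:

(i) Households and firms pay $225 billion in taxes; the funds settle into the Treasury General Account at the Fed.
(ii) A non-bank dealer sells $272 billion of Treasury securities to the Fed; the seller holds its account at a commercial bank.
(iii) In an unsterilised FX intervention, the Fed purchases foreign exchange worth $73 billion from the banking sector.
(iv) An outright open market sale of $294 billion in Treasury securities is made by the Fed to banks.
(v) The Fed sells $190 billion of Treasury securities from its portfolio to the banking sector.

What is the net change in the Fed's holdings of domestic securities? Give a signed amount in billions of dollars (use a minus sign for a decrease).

-$212 billion

Fed balance sheet:
  Assets:      Securities −$212B, Foreign assets +$73B
  Liabilities: Bank reserves −$364B, Government deposits +$225B
So the change in the Fed's holdings of domestic securities is -$212 billion.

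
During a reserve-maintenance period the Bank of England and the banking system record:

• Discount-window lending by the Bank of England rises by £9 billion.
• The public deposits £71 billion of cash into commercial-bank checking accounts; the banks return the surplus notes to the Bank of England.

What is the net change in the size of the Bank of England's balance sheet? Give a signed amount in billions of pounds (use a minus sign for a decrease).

Discount-window loan £9 billion: a Bank of England asset is acquired → +£9B.
Currency deposit £71 billion: only the composition of liabilities changes → 0.
Net: 9 + 0 = +£9 billion.

+£9 billion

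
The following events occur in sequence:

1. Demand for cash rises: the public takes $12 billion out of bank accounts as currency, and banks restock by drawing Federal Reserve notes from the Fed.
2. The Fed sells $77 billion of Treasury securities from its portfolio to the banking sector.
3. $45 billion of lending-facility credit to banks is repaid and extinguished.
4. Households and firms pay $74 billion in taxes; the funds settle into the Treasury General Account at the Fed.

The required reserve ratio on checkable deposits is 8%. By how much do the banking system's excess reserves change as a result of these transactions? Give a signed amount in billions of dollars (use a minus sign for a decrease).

-$201.12 billion

Currency withdrawal $12 billion: reserves −$12B, deposits −$12B.
OMO sale (to banks) $77 billion: reserves −$77B, deposits 0.
Discount-window repayment $45 billion: reserves −$45B, deposits 0.
Government account inflow $74 billion: reserves −$74B, deposits −$74B.
Totals: Δreserves = −$208B, Δdeposits = −$86B.
Δrequired reserves = 8% × −$86B = −$6.88B.
Δexcess reserves = Δreserves − Δrequired = −$208B − (−$6.88B) = -$201.12 billion.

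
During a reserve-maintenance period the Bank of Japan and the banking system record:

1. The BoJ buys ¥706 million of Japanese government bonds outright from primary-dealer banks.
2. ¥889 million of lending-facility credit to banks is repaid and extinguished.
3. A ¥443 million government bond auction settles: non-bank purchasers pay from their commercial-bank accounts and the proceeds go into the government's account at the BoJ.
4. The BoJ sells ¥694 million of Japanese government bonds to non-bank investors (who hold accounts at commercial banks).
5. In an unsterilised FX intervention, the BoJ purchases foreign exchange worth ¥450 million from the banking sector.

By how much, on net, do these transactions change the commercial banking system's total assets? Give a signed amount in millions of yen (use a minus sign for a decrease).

-¥2026 million

OMO purchase (from banks) ¥706 million: just an asset swap on bank balance sheets → 0.
Discount-window repayment ¥889 million: bank balance sheets shrink → −¥889M.
Government account inflow ¥443 million: bank balance sheets shrink → −¥443M.
Asset sale (to non-banks) ¥694 million: bank balance sheets shrink → −¥694M.
FX purchase ¥450 million: just an asset swap on bank balance sheets → 0.
Net: 0 − 889 − 443 − 694 + 0 = -¥2026 million.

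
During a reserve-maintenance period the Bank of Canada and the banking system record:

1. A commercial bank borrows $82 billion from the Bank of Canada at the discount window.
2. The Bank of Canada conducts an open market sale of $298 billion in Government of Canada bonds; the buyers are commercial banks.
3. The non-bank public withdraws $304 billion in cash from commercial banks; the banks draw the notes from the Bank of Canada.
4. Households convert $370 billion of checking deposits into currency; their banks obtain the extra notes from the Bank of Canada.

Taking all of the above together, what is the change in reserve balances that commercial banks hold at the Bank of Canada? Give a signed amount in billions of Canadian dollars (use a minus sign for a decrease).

-$890 billion

Bank of Canada balance sheet:
  Assets:      Securities −$298B, Loans to banks +$82B
  Liabilities: Bank reserves −$890B, Currency in circulation +$674B
Commercial banking system:
  Assets:      Reserves at CB −$890B, Securities +$298B
  Liabilities: Checkable deposits −$674B, Borrowings from CB +$82B
So the change in reserve balances that commercial banks hold at the Bank of Canada is -$890 billion.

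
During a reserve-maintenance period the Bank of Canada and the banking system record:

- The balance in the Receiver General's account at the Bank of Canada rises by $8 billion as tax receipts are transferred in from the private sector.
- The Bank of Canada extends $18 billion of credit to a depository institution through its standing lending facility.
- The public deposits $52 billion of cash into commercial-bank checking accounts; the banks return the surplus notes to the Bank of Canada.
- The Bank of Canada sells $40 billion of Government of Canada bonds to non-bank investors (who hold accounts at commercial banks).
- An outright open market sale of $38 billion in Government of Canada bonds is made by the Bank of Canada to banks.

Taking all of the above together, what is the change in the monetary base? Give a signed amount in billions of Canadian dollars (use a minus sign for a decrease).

-$68 billion

Government account inflow $8 billion: reserves shift to a non-base liability → −$8B.
Discount-window loan $18 billion: Bank of Canada balance sheet expands → +$18B.
Currency deposit $52 billion: just a shift between currency and reserves — both are base money → 0.
Asset sale (to non-banks) $40 billion: Bank of Canada balance sheet contracts → −$40B.
OMO sale (to banks) $38 billion: Bank of Canada balance sheet contracts → −$38B.
Net: −8 + 18 + 0 − 40 − 38 = -$68 billion.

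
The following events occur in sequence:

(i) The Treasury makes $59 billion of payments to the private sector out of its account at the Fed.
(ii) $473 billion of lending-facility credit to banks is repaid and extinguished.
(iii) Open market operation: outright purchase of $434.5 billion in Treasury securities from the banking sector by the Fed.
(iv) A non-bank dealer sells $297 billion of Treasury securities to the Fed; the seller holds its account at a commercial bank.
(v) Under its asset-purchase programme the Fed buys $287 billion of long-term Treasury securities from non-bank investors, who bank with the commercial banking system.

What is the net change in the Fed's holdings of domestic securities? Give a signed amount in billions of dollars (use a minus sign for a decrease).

+$1018.5 billion

Fed balance sheet:
  Assets:      Securities +$1018.5B, Loans to banks −$473B
  Liabilities: Bank reserves +$604.5B, Government deposits −$59B
Commercial banking system:
  Assets:      Reserves at CB +$604.5B, Securities −$434.5B
  Liabilities: Checkable deposits +$643B, Borrowings from CB −$473B
So the change in the Fed's holdings of domestic securities is +$1018.5 billion.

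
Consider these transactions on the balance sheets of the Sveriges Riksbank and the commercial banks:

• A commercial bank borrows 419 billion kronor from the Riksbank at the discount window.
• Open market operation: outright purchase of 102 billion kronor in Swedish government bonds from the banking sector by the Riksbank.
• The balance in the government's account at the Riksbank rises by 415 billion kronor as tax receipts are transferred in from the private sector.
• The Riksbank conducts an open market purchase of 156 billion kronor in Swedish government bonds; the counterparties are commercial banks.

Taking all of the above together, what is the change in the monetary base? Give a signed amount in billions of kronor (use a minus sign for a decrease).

+262 billion

Discount-window loan 419 billion kronor: Riksbank balance sheet expands → +419B.
OMO purchase (from banks) 102 billion kronor: Riksbank balance sheet expands → +102B.
Government account inflow 415 billion kronor: reserves shift to a non-base liability → −415B.
OMO purchase (from banks) 156 billion kronor: Riksbank balance sheet expands → +156B.
Net: 419 + 102 − 415 + 156 = +262 billion.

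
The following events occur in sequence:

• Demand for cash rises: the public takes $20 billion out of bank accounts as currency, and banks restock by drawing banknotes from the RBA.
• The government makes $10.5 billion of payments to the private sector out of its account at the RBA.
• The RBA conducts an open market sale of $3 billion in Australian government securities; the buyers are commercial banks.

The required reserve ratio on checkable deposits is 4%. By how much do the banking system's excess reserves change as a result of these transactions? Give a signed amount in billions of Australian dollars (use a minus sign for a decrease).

-$12.12 billion

Currency withdrawal $20 billion: reserves −$20B, deposits −$20B.
Government spending $10.5 billion: reserves +$10.5B, deposits +$10.5B.
OMO sale (to banks) $3 billion: reserves −$3B, deposits 0.
Totals: Δreserves = −$12.5B, Δdeposits = −$9.5B.
Δrequired reserves = 4% × −$9.5B = −$0.38B.
Δexcess reserves = Δreserves − Δrequired = −$12.5B − (−$0.38B) = -$12.12 billion.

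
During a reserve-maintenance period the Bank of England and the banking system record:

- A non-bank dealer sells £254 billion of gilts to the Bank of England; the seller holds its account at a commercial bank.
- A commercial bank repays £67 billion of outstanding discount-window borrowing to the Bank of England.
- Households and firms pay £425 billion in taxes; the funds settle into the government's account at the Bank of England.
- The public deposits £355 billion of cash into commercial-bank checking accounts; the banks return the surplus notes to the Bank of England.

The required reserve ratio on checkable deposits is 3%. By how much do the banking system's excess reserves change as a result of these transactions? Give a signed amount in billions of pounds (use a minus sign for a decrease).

Asset purchase (from non-banks) £254 billion: reserves +£254B, deposits +£254B.
Discount-window repayment £67 billion: reserves −£67B, deposits 0.
Government account inflow £425 billion: reserves −£425B, deposits −£425B.
Currency deposit £355 billion: reserves +£355B, deposits +£355B.
Totals: Δreserves = +£117B, Δdeposits = +£184B.
Δrequired reserves = 3% × +£184B = +£5.52B.
Δexcess reserves = Δreserves − Δrequired = +£117B − (+£5.52B) = +£111.48 billion.

+£111.48 billion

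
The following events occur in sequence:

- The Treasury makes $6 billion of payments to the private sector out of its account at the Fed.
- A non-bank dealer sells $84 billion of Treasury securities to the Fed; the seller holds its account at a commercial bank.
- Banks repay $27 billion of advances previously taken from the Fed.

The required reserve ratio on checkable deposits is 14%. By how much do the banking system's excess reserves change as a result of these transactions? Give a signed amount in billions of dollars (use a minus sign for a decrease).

Government spending $6 billion: reserves +$6B, deposits +$6B.
Asset purchase (from non-banks) $84 billion: reserves +$84B, deposits +$84B.
Discount-window repayment $27 billion: reserves −$27B, deposits 0.
Totals: Δreserves = +$63B, Δdeposits = +$90B.
Δrequired reserves = 14% × +$90B = +$12.6B.
Δexcess reserves = Δreserves − Δrequired = +$63B − (+$12.6B) = +$50.4 billion.

+$50.4 billion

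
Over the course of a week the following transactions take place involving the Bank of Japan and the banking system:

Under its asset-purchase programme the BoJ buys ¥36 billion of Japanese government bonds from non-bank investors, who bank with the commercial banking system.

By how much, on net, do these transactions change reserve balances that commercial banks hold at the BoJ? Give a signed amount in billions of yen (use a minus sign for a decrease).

+¥36 billion

BoJ balance sheet:
  Assets:      Securities +¥36B
  Liabilities: Bank reserves +¥36B
Commercial banking system:
  Assets:      Reserves at CB +¥36B
  Liabilities: Checkable deposits +¥36B
So the change in reserve balances that commercial banks hold at the BoJ is +¥36 billion.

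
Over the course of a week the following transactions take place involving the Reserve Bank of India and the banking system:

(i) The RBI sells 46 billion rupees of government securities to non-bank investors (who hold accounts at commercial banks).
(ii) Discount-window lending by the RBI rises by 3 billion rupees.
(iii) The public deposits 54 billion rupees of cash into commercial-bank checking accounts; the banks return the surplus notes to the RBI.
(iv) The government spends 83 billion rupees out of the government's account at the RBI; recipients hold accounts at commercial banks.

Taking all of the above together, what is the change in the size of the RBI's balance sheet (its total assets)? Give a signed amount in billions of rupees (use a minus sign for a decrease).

-43 billion

Asset sale (to non-banks) 46 billion rupees: an RBI asset is shed → −46B.
Discount-window loan 3 billion rupees: an RBI asset is acquired → +3B.
Currency deposit 54 billion rupees: only the composition of liabilities changes → 0.
Government spending 83 billion rupees: only the composition of liabilities changes → 0.
Net: −46 + 3 + 0 + 0 = -43 billion.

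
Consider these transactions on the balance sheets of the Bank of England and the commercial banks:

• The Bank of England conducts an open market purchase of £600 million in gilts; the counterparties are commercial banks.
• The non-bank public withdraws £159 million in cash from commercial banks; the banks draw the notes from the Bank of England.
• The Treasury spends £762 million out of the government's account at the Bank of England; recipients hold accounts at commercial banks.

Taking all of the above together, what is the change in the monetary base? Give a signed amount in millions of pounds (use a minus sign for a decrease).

OMO purchase (from banks) £600 million: Bank of England balance sheet expands → +£600M.
Currency withdrawal £159 million: just a shift between currency and reserves — both are base money → 0.
Government spending £762 million: a non-base liability converts back to reserves → +£762M.
Net: 600 + 0 + 762 = +£1362 million.

+£1362 million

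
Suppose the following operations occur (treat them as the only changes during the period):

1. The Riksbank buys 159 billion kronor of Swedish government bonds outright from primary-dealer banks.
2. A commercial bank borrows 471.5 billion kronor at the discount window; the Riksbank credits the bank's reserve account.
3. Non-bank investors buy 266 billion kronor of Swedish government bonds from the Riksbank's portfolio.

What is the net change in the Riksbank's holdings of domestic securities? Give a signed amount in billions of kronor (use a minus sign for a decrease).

-107 billion

Riksbank balance sheet:
  Assets:      Securities −107B, Loans to banks +471.5B
  Liabilities: Bank reserves +364.5B
So the change in the Riksbank's holdings of domestic securities is -107 billion.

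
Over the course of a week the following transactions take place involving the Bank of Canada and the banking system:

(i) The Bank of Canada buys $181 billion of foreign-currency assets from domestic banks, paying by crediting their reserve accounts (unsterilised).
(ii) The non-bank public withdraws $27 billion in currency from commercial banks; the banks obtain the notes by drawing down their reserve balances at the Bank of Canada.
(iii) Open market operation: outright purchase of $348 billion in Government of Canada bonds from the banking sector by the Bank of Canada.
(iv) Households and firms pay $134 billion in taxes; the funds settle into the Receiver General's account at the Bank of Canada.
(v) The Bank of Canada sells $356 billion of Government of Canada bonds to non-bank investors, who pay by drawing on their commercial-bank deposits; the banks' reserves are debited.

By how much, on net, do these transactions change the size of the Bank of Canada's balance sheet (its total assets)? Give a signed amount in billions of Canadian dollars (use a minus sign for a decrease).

+$173 billion

FX purchase $181 billion: a Bank of Canada asset is acquired → +$181B.
Currency withdrawal $27 billion: only the composition of liabilities changes → 0.
OMO purchase (from banks) $348 billion: a Bank of Canada asset is acquired → +$348B.
Government account inflow $134 billion: only the composition of liabilities changes → 0.
Asset sale (to non-banks) $356 billion: a Bank of Canada asset is shed → −$356B.
Net: 181 + 0 + 348 + 0 − 356 = +$173 billion.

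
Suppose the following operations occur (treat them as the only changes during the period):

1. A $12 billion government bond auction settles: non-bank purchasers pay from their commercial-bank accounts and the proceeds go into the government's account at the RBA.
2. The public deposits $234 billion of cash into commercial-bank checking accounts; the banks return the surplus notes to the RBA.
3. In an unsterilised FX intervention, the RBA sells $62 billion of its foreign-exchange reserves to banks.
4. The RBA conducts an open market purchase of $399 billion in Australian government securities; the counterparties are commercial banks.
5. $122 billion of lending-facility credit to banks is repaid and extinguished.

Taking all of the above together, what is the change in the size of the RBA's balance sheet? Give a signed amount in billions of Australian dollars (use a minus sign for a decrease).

+$215 billion

RBA balance sheet:
  Assets:      Securities +$399B, Loans to banks −$122B, Foreign assets −$62B
  Liabilities: Bank reserves +$437B, Currency in circulation −$234B, Government deposits +$12B
Change in total RBA assets = +$215 billion.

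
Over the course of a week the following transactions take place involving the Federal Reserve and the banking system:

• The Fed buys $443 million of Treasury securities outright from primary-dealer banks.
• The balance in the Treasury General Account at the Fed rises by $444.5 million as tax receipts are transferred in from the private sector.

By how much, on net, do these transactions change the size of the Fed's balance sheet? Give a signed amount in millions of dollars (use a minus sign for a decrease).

OMO purchase (from banks) $443 million: a Fed asset is acquired → +$443M.
Government account inflow $444.5 million: only the composition of liabilities changes → 0.
Net: 443 + 0 = +$443 million.

+$443 million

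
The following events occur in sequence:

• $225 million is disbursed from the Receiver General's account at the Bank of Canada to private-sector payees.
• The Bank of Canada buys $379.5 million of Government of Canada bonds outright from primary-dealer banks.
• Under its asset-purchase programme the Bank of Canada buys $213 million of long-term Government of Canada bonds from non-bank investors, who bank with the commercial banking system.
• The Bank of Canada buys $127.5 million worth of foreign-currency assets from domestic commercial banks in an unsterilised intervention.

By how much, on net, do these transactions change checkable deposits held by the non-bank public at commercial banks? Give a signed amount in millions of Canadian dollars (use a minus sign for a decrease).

+$438 million

Government spending $225 million: non-bank counterparties' bank balances rise → +$225M.
OMO purchase (from banks) $379.5 million: the counterparty is a bank, so public deposits are unchanged → 0.
Asset purchase (from non-banks) $213 million: non-bank counterparties' bank balances rise → +$213M.
FX purchase $127.5 million: the counterparty is a bank, so public deposits are unchanged → 0.
Net: 225 + 0 + 213 + 0 = +$438 million.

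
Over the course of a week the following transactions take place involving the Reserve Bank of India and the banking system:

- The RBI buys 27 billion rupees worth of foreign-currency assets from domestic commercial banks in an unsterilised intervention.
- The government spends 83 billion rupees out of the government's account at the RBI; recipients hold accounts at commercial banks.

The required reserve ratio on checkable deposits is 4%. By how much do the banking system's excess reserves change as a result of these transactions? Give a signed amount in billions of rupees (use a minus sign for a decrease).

FX purchase 27 billion rupees: reserves +27B, deposits 0.
Government spending 83 billion rupees: reserves +83B, deposits +83B.
Totals: Δreserves = +110B, Δdeposits = +83B.
Δrequired reserves = 4% × +83B = +3.32B.
Δexcess reserves = Δreserves − Δrequired = +110B − (+3.32B) = +106.68 billion.

+106.68 billion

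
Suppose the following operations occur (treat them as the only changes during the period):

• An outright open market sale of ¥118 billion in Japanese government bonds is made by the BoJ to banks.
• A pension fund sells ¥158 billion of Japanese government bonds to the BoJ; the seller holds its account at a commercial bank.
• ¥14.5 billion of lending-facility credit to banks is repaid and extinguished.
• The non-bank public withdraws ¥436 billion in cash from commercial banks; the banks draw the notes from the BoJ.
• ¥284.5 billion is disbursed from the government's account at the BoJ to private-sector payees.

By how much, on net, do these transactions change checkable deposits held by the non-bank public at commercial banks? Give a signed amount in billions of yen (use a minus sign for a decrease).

OMO sale (to banks) ¥118 billion: the counterparty is a bank, so public deposits are unchanged → 0.
Asset purchase (from non-banks) ¥158 billion: non-bank counterparties' bank balances rise → +¥158B.
Discount-window repayment ¥14.5 billion: the counterparty is a bank, so public deposits are unchanged → 0.
Currency withdrawal ¥436 billion: non-bank counterparties' bank balances fall → −¥436B.
Government spending ¥284.5 billion: non-bank counterparties' bank balances rise → +¥284.5B.
Net: 0 + 158 + 0 − 436 + 284.5 = +¥6.5 billion.

+¥6.5 billion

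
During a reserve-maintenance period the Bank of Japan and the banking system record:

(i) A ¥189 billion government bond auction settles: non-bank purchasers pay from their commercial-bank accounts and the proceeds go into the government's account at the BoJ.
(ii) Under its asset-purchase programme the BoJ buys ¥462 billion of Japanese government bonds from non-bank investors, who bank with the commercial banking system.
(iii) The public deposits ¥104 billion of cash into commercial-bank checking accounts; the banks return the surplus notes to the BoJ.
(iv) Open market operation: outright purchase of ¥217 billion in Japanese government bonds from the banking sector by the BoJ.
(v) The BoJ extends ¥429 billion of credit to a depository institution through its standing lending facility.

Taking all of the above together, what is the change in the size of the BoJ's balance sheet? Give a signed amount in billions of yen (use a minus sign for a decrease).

Government account inflow ¥189 billion: only the composition of liabilities changes → 0.
Asset purchase (from non-banks) ¥462 billion: a BoJ asset is acquired → +¥462B.
Currency deposit ¥104 billion: only the composition of liabilities changes → 0.
OMO purchase (from banks) ¥217 billion: a BoJ asset is acquired → +¥217B.
Discount-window loan ¥429 billion: a BoJ asset is acquired → +¥429B.
Net: 0 + 462 + 0 + 217 + 429 = +¥1108 billion.

+¥1108 billion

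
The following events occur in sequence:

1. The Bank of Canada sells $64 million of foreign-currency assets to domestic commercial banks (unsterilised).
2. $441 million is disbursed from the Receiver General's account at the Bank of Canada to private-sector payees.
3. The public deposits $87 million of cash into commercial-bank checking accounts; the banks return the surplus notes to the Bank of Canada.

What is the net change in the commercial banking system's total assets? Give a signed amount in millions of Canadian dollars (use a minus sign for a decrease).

Bank of Canada balance sheet:
  Assets:      Foreign assets −$64M
  Liabilities: Bank reserves +$464M, Currency in circulation −$87M, Government deposits −$441M
Commercial banking system:
  Assets:      Reserves at CB +$464M, Foreign assets +$64M
  Liabilities: Checkable deposits +$528M
Change in total bank assets = +$528 million.

+$528 million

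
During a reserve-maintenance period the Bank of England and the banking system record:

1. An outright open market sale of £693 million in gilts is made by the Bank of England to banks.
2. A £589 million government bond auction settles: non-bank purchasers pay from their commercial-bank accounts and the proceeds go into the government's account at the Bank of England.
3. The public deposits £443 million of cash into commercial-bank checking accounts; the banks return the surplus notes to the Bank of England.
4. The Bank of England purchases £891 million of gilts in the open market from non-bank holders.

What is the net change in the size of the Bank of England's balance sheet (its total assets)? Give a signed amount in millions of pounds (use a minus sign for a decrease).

+£198 million

Bank of England balance sheet:
  Assets:      Securities +£198M
  Liabilities: Bank reserves +£52M, Currency in circulation −£443M, Government deposits +£589M
Commercial banking system:
  Assets:      Reserves at CB +£52M, Securities +£693M
  Liabilities: Checkable deposits +£745M
Change in total Bank of England assets = +£198 million.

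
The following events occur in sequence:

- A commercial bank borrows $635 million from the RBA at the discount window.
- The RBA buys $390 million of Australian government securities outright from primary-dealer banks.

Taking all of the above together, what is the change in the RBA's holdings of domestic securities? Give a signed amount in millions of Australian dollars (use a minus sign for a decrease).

Discount-window loan $635 million: the RBA's securities portfolio is untouched → 0.
OMO purchase (from banks) $390 million: securities added to the RBA's portfolio → +$390M.
Net: 0 + 390 = +$390 million.

+$390 million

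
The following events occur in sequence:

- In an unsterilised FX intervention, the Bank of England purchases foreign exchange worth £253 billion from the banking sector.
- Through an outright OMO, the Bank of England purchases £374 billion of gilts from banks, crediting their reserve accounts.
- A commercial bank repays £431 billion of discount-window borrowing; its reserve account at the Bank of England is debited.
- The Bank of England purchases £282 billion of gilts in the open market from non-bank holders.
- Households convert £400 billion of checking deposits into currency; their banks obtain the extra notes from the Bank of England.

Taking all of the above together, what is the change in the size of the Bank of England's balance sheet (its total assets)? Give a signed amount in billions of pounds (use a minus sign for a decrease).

FX purchase £253 billion: a Bank of England asset is acquired → +£253B.
OMO purchase (from banks) £374 billion: a Bank of England asset is acquired → +£374B.
Discount-window repayment £431 billion: a Bank of England asset is shed → −£431B.
Asset purchase (from non-banks) £282 billion: a Bank of England asset is acquired → +£282B.
Currency withdrawal £400 billion: only the composition of liabilities changes → 0.
Net: 253 + 374 − 431 + 282 + 0 = +£478 billion.

+£478 billion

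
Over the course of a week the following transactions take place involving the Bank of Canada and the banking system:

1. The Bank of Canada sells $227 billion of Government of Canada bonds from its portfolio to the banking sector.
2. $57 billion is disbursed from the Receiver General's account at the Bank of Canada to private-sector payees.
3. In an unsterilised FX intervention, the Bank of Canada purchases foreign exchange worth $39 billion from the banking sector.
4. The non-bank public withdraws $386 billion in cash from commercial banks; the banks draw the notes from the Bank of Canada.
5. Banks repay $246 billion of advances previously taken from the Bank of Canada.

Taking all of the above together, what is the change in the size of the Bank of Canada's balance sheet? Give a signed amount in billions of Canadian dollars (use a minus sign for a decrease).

-$434 billion

Bank of Canada balance sheet:
  Assets:      Securities −$227B, Loans to banks −$246B, Foreign assets +$39B
  Liabilities: Bank reserves −$763B, Currency in circulation +$386B, Government deposits −$57B
Change in total Bank of Canada assets = -$434 billion.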